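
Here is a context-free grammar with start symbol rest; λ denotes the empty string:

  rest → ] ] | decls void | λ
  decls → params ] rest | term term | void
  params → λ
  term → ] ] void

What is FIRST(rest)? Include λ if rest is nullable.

{ ], void, λ }

rest → ] ] contributes {]}.
From rest → decls void: add FIRST(decls) = { ], void }.
rest → λ contributes λ.
Union: FIRST(rest) = { ], void, λ }.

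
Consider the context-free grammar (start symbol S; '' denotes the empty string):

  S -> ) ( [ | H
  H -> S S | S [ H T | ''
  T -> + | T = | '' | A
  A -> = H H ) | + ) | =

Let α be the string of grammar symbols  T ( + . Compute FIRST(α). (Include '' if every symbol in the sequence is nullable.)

Add FIRST(T)\{''} = { +, = }; T is nullable, continue.
( is a terminal; add {(} and stop.

{ (, +, = }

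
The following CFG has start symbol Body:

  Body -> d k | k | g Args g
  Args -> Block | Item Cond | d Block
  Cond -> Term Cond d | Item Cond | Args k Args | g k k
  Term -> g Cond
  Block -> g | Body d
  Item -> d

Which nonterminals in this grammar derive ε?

{ } (none)

No nonterminal has an empty production or an RHS whose symbols are all nullable.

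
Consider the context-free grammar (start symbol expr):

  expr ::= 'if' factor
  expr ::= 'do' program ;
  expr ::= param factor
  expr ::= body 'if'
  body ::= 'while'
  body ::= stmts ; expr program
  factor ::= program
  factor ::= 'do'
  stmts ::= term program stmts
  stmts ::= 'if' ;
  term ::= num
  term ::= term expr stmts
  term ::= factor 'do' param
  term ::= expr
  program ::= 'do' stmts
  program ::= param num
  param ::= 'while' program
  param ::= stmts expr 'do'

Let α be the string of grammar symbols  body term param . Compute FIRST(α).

{ 'do', 'if', 'while', num }

Add FIRST(body) = { 'do', 'if', 'while', num }; body is not nullable, stop.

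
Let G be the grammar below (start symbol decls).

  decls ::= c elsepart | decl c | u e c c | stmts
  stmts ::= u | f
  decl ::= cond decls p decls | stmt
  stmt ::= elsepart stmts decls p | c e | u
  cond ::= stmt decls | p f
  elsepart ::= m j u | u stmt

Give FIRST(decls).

decls ::= c elsepart contributes {c}.
From decls ::= decl c: add FIRST(decl) = { c, m, p, u }.
decls ::= u e c c contributes {u}.
From decls ::= stmts: add FIRST(stmts) = { f, u }.
Union: FIRST(decls) = { c, f, m, p, u }.

{ c, f, m, p, u }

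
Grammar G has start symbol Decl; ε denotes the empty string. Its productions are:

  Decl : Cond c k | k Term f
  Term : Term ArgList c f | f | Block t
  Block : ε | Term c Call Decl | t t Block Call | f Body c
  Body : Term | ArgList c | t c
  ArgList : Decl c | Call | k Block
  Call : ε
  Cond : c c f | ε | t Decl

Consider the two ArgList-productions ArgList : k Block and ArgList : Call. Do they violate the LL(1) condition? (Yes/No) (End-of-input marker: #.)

No

FIRST(k Block) = { k } and FIRST(Call) = { ε }.
The second is nullable but FOLLOW(ArgList) = { c } is disjoint from FIRST of the first.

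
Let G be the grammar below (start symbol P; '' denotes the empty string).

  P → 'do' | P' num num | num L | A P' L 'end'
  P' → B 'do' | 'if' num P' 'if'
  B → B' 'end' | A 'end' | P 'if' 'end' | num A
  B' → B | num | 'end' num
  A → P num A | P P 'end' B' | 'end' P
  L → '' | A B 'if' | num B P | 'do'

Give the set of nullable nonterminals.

Directly nullable (have an ''-production): L.
No other nonterminal has a production whose RHS symbols are all nullable.

{ L }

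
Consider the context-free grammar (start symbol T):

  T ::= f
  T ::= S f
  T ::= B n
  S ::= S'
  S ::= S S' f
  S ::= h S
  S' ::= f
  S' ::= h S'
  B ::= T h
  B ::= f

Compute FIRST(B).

From B ::= T h: add FIRST(T) = { f, h }.
B ::= f contributes {f}.
Union: FIRST(B) = { f, h }.

{ f, h }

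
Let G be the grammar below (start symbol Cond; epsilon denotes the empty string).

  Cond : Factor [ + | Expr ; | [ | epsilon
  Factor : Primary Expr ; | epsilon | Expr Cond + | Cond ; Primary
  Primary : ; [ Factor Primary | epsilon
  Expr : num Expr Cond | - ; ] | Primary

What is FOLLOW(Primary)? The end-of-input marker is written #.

{ +, -, ;, [, num }

In Factor : Primary Expr ;: add FIRST(Expr ;) = { -, ;, num }.
In Factor : Cond ; Primary: Primary is at the end, add FOLLOW(Factor) = { +, -, ;, [, num }.
In Primary : ; [ Factor Primary: Primary is at the end, add FOLLOW(Primary) = { +, -, ;, [, num }.
In Expr : Primary: Primary is at the end, add FOLLOW(Expr) = { +, -, ;, [, num }.
Union: FOLLOW(Primary) = { +, -, ;, [, num }.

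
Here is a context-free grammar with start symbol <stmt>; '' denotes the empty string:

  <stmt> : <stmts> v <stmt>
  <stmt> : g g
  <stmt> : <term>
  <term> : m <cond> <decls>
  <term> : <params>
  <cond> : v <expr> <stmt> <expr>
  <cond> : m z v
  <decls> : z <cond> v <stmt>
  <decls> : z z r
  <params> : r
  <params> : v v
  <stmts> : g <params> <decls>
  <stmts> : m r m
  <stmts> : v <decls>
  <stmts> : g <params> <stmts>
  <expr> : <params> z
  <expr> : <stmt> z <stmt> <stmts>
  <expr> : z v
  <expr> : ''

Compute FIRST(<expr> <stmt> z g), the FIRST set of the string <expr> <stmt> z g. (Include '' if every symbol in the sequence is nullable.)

Add FIRST(<expr>)\{''} = { g, m, r, v, z }; <expr> is nullable, continue.
Add FIRST(<stmt>) = { g, m, r, v }; <stmt> is not nullable, stop.

{ g, m, r, v, z }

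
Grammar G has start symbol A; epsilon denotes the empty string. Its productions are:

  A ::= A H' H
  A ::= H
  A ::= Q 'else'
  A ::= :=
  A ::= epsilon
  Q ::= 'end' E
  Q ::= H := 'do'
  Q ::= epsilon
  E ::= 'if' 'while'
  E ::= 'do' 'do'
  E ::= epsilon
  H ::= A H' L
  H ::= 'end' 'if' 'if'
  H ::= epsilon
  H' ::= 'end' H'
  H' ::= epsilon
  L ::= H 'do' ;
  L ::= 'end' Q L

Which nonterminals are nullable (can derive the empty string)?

{ A, E, H, H', Q }

Directly nullable (have an epsilon-production): A, Q, E, H, H'.
No other nonterminal has a production whose RHS symbols are all nullable.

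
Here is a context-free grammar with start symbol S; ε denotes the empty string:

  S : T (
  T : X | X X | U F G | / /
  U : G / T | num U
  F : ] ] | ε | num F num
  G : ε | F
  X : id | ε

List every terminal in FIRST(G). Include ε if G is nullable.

G : ε contributes ε.
From G : F: add FIRST(F) = { ], num, ε } (including ε since F is nullable).
Union: FIRST(G) = { ], num, ε }.

{ ], num, ε }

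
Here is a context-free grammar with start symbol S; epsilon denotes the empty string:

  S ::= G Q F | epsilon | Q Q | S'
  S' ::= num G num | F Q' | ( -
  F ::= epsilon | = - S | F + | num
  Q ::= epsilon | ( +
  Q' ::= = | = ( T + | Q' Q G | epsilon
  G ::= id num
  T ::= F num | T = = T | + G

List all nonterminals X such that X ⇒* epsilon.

{ F, Q, Q', S, S' }

Directly nullable (have an epsilon-production): S, F, Q, Q'.
S' ::= F Q' with every symbol nullable, so S' is nullable.
No other nonterminal has a production whose RHS symbols are all nullable.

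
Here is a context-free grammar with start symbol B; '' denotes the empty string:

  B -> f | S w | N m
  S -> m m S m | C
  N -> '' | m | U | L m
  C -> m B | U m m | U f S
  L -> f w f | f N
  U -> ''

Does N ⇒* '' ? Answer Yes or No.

N has an ''-production, so N ⇒ ''.

Yes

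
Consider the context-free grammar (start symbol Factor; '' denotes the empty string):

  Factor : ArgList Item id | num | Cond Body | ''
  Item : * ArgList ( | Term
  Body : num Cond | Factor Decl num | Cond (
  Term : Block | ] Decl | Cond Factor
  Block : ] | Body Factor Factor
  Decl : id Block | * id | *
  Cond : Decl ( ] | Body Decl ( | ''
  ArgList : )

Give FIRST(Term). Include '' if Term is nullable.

From Term : Block: add FIRST(Block) = { (, ), *, ], id, num }.
Term : ] Decl contributes {]}.
From Term : Cond Factor: Cond, Factor nullable, take FIRST(Cond) ∪ FIRST(Factor) = { (, ), *, id, num }; also '' since the whole RHS is nullable.
Union: FIRST(Term) = { (, ), *, ], id, num, '' }.

{ (, ), *, ], id, num, '' }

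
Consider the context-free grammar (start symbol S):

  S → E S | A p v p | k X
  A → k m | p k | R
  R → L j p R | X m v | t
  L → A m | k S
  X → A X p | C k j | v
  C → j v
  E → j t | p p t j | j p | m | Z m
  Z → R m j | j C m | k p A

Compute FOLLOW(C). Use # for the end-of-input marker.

{ k, m }

In X → C k j: add FIRST(k j) = { k }.
In Z → j C m: add FIRST(m) = { m }.
Union: FOLLOW(C) = { k, m }.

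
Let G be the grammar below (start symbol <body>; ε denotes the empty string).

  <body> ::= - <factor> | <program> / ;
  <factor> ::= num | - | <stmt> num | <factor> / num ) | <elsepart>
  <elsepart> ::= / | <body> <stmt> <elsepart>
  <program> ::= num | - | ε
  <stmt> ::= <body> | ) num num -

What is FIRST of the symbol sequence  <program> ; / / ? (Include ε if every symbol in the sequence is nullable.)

{ -, ;, num }

Add FIRST(<program>)\{ε} = { -, num }; <program> is nullable, continue.
; is a terminal; add {;} and stop.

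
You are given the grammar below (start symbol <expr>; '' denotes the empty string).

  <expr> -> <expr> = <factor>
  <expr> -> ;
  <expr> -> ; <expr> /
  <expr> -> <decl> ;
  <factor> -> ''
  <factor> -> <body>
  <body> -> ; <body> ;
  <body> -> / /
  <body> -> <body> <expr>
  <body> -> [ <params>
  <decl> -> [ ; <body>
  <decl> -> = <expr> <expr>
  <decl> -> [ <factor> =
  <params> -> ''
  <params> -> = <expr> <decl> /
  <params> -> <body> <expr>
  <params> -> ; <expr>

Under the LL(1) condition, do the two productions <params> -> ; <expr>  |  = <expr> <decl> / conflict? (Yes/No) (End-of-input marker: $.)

No

FIRST(; <expr>) = { ; } and FIRST(= <expr> <decl> /) = { = }.
The FIRST sets are disjoint and neither alternative is nullable — no conflict.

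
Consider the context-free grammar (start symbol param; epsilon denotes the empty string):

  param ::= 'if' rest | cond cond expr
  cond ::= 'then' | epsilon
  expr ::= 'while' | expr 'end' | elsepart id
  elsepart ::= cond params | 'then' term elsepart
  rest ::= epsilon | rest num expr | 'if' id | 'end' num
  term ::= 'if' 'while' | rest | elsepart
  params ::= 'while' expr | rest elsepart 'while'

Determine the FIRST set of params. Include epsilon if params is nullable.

params ::= 'while' expr contributes {'while'}.
From params ::= rest elsepart 'while': rest nullable, take FIRST(rest) ∪ FIRST(elsepart) = { 'end', 'if', 'then', 'while', num }.
Union: FIRST(params) = { 'end', 'if', 'then', 'while', num }.

{ 'end', 'if', 'then', 'while', num }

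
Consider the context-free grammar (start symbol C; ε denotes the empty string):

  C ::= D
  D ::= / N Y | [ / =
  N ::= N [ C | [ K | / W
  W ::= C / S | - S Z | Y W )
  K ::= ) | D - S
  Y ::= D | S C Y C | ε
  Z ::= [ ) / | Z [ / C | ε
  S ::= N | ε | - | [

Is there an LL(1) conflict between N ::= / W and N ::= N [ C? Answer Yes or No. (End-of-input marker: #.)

FIRST(/ W) = { / } and FIRST(N [ C) = { /, [ }.
Both contain /, so the two alternatives are not disjoint — LL(1) conflict.

Yes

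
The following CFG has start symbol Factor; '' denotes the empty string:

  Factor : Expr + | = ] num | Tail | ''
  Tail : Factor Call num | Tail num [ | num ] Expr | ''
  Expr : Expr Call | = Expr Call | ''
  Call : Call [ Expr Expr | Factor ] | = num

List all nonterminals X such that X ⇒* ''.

{ Expr, Factor, Tail }

Directly nullable (have an ''-production): Factor, Tail, Expr.
No other nonterminal has a production whose RHS symbols are all nullable.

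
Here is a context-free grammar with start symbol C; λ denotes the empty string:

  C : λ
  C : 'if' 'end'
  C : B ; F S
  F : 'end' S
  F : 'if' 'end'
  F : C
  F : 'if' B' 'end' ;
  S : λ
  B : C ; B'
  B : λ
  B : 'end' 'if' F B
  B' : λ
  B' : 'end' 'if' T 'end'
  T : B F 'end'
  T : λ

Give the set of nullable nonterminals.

{ B, B', C, F, S, T }

Directly nullable (have an λ-production): C, S, B, B', T.
F : C with every symbol nullable, so F is nullable.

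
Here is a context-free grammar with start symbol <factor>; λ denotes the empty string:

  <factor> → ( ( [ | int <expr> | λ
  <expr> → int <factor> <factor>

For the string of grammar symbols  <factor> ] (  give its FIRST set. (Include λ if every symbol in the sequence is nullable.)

Add FIRST(<factor>)\{λ} = { (, int }; <factor> is nullable, continue.
] is a terminal; add {]} and stop.

{ (, ], int }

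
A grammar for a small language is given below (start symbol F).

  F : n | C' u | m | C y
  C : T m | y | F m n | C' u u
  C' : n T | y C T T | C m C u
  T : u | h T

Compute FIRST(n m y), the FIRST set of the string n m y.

n is a terminal; add {n} and stop.

{ n }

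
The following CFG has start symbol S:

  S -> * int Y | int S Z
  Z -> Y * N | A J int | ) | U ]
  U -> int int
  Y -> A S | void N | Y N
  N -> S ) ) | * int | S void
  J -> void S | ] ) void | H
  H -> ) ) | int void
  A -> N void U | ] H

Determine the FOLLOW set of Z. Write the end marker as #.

{ #, ), *, ], int, void }

In S -> int S Z: Z is at the end, add FOLLOW(S) = { #, ), *, ], int, void }.
Union: FOLLOW(Z) = { #, ), *, ], int, void }.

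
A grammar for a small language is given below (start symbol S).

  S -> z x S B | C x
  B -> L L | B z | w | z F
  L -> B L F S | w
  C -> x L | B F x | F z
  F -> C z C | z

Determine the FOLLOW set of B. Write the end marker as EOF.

{ EOF, w, x, z }

In S -> z x S B: B is at the end, add FOLLOW(S) = { EOF, w, x, z }.
In B -> B z: add FIRST(z) = { z }.
In L -> B L F S: add FIRST(L F S) = { w, z }.
In C -> B F x: add FIRST(F x) = { w, x, z }.
Union: FOLLOW(B) = { EOF, w, x, z }.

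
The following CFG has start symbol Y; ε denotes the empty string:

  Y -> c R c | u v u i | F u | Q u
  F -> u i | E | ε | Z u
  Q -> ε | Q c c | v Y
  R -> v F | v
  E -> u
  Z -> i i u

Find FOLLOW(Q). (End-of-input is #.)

In Y -> Q u: add FIRST(u) = { u }.
In Q -> Q c c: add FIRST(c c) = { c }.
Union: FOLLOW(Q) = { c, u }.

{ c, u }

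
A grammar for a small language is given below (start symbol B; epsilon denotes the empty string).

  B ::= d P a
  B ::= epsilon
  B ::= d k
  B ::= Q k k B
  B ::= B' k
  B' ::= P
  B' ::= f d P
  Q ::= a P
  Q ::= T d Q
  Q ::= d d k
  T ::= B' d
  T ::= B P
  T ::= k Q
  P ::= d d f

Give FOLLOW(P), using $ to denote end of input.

{ a, d, k }

In B ::= d P a: add FIRST(a) = { a }.
In B' ::= P: P is at the end, add FOLLOW(B') = { d, k }.
In B' ::= f d P: P is at the end, add FOLLOW(B') = { d, k }.
In Q ::= a P: P is at the end, add FOLLOW(Q) = { d, k }.
In T ::= B P: P is at the end, add FOLLOW(T) = { d }.
Union: FOLLOW(P) = { a, d, k }.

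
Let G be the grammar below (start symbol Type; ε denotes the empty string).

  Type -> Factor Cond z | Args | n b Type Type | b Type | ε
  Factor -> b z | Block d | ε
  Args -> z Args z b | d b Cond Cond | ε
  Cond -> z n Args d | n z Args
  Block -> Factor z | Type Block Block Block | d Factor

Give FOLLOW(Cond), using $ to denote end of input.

{ $, b, d, n, z }

In Type -> Factor Cond z: add FIRST(z) = { z }.
In Args -> d b Cond Cond: add FIRST(Cond) = { n, z }.
In Args -> d b Cond Cond: Cond is at the end, add FOLLOW(Args) = { $, b, d, n, z }.
Union: FOLLOW(Cond) = { $, b, d, n, z }.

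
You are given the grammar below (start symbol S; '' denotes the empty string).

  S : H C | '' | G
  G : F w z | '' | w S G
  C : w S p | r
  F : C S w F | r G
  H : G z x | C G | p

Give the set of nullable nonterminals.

Directly nullable (have an ''-production): S, G.
No other nonterminal has a production whose RHS symbols are all nullable.

{ G, S }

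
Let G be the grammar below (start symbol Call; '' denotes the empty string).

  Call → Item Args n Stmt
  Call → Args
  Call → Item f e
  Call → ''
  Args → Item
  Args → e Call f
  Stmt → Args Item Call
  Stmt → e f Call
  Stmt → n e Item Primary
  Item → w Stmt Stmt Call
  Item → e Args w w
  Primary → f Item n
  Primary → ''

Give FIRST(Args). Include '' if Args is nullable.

{ e, w }

From Args → Item: add FIRST(Item) = { e, w }.
Args → e Call f contributes {e}.
Union: FIRST(Args) = { e, w }.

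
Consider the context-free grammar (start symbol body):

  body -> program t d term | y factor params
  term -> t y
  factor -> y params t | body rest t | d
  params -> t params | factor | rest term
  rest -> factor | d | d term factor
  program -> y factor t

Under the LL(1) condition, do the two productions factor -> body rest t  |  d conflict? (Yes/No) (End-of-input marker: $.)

FIRST(body rest t) = { y } and FIRST(d) = { d }.
The FIRST sets are disjoint and neither alternative is nullable — no conflict.

No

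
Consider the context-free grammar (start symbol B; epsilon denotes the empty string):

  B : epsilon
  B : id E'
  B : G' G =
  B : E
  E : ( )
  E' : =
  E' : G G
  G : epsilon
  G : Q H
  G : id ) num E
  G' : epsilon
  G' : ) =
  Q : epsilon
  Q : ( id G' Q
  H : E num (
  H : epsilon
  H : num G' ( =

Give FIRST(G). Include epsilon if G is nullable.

{ (, id, num, epsilon }

G : epsilon contributes epsilon.
From G : Q H: Q, H nullable, take FIRST(Q) ∪ FIRST(H) = { (, num }; also epsilon since the whole RHS is nullable.
G : id ) num E contributes {id}.
Union: FIRST(G) = { (, id, num, epsilon }.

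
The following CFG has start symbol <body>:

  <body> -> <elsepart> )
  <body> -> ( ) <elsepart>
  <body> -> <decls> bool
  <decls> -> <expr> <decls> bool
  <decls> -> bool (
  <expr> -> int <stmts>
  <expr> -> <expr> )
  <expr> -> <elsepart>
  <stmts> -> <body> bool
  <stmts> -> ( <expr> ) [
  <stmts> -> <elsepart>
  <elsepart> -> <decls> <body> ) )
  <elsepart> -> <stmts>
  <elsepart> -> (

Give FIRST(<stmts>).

From <stmts> -> <body> bool: add FIRST(<body>) = { (, bool, int }.
<stmts> -> ( <expr> ) [ contributes {(}.
From <stmts> -> <elsepart>: add FIRST(<elsepart>) = { (, bool, int }.
Union: FIRST(<stmts>) = { (, bool, int }.

{ (, bool, int }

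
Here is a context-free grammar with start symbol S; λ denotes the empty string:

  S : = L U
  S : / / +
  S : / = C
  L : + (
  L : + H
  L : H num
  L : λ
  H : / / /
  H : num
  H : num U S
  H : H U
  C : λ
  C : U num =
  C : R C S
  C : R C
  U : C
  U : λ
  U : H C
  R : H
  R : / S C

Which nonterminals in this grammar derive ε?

{ C, L, U }

Directly nullable (have an λ-production): L, C, U.
No other nonterminal has a production whose RHS symbols are all nullable.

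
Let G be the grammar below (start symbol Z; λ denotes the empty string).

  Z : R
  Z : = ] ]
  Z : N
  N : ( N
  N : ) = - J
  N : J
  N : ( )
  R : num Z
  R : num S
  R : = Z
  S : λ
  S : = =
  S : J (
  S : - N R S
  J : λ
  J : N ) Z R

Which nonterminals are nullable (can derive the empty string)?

Directly nullable (have an λ-production): S, J.
Z : N with every symbol nullable, so Z is nullable.
N : J with every symbol nullable, so N is nullable.
No other nonterminal has a production whose RHS symbols are all nullable.

{ J, N, S, Z }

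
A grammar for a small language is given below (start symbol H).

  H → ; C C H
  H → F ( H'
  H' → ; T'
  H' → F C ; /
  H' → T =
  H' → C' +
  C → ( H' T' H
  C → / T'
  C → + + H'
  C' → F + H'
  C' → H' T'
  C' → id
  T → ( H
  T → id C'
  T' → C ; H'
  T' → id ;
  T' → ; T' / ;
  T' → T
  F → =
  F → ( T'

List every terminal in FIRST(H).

H → ; C C H contributes {;}.
From H → F ( H': add FIRST(F) = { (, = }.
Union: FIRST(H) = { (, ;, = }.

{ (, ;, = }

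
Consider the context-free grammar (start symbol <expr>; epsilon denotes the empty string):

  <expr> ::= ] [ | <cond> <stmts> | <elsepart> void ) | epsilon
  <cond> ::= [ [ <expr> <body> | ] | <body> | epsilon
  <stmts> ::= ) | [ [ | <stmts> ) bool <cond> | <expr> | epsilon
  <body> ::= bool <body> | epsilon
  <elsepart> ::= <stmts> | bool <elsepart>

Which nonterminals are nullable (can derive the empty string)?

{ <body>, <cond>, <elsepart>, <expr>, <stmts> }

Directly nullable (have an epsilon-production): <expr>, <cond>, <stmts>, <body>.
<elsepart> ::= <stmts> with every symbol nullable, so <elsepart> is nullable.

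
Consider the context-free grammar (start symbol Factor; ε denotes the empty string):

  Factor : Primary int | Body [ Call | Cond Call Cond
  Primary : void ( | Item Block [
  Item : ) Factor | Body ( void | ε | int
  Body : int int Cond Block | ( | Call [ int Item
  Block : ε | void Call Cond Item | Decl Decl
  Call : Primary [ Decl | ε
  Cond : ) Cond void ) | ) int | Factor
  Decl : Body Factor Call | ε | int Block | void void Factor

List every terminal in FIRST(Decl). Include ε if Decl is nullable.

{ (, ), [, int, void, ε }

From Decl : Body Factor Call: add FIRST(Body) = { (, ), [, int, void }.
Decl : ε contributes ε.
Decl : int Block contributes {int}.
Decl : void void Factor contributes {void}.
Union: FIRST(Decl) = { (, ), [, int, void, ε }.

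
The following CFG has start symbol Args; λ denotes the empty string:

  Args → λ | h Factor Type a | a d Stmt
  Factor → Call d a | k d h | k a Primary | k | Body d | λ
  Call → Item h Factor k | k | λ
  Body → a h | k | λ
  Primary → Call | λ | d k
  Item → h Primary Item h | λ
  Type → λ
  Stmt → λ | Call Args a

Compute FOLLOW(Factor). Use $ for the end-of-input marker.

{ a, k }

In Args → h Factor Type a: add FIRST(Type a) = { a }.
In Call → Item h Factor k: add FIRST(k) = { k }.
Union: FOLLOW(Factor) = { a, k }.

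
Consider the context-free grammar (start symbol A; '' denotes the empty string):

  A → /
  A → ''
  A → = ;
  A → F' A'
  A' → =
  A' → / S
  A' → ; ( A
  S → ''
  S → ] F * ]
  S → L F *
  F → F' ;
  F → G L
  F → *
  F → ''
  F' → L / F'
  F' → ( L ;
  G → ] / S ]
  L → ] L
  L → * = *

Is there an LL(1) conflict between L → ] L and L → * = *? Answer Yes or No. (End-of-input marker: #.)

No

FIRST(] L) = { ] } and FIRST(* = *) = { * }.
The FIRST sets are disjoint and neither alternative is nullable — no conflict.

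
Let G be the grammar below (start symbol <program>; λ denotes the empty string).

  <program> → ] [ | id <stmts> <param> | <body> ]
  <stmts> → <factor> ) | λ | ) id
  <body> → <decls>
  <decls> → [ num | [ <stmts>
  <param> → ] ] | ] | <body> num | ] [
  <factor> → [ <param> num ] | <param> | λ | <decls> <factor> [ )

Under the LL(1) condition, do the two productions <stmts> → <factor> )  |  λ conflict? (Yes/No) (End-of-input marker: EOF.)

Yes

FIRST(<factor> )) = { ), [, ] } and FIRST(λ) = { λ }.
The second alternative is nullable and FOLLOW(<stmts>) = { [, ], num } shares [ with FIRST of the first — conflict.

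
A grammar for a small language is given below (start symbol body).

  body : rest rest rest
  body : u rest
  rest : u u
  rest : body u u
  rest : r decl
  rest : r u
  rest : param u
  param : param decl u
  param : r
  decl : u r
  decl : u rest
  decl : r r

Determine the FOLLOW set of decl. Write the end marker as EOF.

{ EOF, r, u }

In rest : r decl: decl is at the end, add FOLLOW(rest) = { EOF, r, u }.
In param : param decl u: add FIRST(u) = { u }.
Union: FOLLOW(decl) = { EOF, r, u }.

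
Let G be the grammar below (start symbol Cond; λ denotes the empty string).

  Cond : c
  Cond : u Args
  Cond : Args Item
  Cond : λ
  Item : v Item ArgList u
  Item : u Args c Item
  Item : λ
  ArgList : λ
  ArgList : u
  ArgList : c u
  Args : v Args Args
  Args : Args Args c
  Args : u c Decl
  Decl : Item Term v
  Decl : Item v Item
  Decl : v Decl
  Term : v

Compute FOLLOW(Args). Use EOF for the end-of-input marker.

{ EOF, c, u, v }

In Cond : u Args: Args is at the end, add FOLLOW(Cond) = { EOF }.
In Cond : Args Item: add FIRST(Item)\{λ} = { u, v }.
  Since Item is nullable, also add FOLLOW(Cond) = { EOF }.
In Item : u Args c Item: add FIRST(c Item) = { c }.
In Args : v Args Args: add FIRST(Args) = { u, v }.
In Args : v Args Args: Args is at the end, add FOLLOW(Args) = { EOF, c, u, v }.
In Args : Args Args c: add FIRST(Args c) = { u, v }.
In Args : Args Args c: add FIRST(c) = { c }.
Union: FOLLOW(Args) = { EOF, c, u, v }.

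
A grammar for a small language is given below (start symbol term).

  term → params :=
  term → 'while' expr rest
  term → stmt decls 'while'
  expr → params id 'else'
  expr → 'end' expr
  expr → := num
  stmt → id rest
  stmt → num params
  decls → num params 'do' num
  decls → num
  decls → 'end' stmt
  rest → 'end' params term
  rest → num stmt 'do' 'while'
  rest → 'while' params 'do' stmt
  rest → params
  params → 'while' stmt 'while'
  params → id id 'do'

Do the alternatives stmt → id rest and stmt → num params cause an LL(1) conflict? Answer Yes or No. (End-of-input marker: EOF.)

No

FIRST(id rest) = { id } and FIRST(num params) = { num }.
The FIRST sets are disjoint and neither alternative is nullable — no conflict.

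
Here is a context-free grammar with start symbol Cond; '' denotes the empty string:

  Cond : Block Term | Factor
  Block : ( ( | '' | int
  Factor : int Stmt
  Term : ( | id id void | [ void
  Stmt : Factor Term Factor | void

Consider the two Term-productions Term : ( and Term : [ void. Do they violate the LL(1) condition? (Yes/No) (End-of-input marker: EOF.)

No

FIRST(() = { ( } and FIRST([ void) = { [ }.
The FIRST sets are disjoint and neither alternative is nullable — no conflict.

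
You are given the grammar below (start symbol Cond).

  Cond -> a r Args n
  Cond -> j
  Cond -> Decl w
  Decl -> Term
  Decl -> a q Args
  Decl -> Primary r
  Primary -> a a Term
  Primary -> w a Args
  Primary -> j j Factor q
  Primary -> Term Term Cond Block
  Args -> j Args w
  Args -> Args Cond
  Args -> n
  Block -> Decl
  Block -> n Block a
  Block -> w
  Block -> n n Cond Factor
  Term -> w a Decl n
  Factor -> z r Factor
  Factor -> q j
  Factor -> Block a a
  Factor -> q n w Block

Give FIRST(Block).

{ a, j, n, w }

From Block -> Decl: add FIRST(Decl) = { a, j, w }.
Block -> n Block a contributes {n}.
Block -> w contributes {w}.
Block -> n n Cond Factor contributes {n}.
Union: FIRST(Block) = { a, j, n, w }.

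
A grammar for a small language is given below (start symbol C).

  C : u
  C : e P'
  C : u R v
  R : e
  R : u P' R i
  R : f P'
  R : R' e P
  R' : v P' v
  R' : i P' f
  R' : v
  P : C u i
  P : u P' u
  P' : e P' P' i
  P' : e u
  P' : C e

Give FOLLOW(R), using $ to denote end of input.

{ i, v }

In C : u R v: add FIRST(v) = { v }.
In R : u P' R i: add FIRST(i) = { i }.
Union: FOLLOW(R) = { i, v }.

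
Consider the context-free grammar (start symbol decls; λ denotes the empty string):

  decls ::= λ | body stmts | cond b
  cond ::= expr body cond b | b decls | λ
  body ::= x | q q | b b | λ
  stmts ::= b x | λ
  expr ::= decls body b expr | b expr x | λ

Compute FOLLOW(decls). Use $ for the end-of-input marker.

decls is the start symbol, so $ ∈ FOLLOW(decls).
In cond ::= b decls: decls is at the end, add FOLLOW(cond) = { b }.
In expr ::= decls body b expr: add FIRST(body b expr) = { b, q, x }.
Union: FOLLOW(decls) = { $, b, q, x }.

{ $, b, q, x }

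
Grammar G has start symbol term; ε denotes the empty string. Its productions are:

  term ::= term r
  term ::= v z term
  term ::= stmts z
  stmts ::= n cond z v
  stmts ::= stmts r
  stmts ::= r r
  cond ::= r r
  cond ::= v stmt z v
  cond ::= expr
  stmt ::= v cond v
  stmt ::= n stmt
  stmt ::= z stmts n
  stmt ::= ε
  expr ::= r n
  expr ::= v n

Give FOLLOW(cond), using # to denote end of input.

{ v, z }

In stmts ::= n cond z v: add FIRST(z v) = { z }.
In stmt ::= v cond v: add FIRST(v) = { v }.
Union: FOLLOW(cond) = { v, z }.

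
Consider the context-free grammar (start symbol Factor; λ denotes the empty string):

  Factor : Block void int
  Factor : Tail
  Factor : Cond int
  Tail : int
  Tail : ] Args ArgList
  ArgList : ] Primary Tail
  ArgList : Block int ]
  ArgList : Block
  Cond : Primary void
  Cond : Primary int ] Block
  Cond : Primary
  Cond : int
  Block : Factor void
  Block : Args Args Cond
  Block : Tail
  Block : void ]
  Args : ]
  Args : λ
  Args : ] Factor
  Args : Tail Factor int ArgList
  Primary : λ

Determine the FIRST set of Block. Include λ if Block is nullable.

{ ], int, void, λ }

From Block : Factor void: add FIRST(Factor) = { ], int, void }.
From Block : Args Args Cond: Args, Args, Cond nullable, take FIRST(Args) ∪ FIRST(Args) ∪ FIRST(Cond) = { ], int, void }; also λ since the whole RHS is nullable.
From Block : Tail: add FIRST(Tail) = { ], int }.
Block : void ] contributes {void}.
Union: FIRST(Block) = { ], int, void, λ }.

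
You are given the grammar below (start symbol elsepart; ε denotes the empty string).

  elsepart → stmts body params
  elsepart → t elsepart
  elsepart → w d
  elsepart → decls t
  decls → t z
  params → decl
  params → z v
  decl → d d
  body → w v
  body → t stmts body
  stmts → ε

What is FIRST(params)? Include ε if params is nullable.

{ d, z }

From params → decl: add FIRST(decl) = { d }.
params → z v contributes {z}.
Union: FIRST(params) = { d, z }.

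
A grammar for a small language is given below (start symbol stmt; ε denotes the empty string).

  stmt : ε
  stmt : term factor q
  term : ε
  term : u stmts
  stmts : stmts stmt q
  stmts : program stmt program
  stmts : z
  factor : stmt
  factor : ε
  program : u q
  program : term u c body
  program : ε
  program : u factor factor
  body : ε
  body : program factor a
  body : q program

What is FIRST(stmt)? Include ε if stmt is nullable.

{ q, u, ε }

stmt : ε contributes ε.
From stmt : term factor q: term, factor nullable, take FIRST(term) ∪ FIRST(factor) ∪ {q} = { q, u }.
Union: FIRST(stmt) = { q, u, ε }.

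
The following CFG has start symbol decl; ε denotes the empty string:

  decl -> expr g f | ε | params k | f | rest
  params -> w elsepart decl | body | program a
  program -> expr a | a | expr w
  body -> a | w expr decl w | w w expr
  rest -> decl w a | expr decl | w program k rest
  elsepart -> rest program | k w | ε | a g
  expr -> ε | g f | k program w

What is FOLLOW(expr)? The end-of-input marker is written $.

{ $, a, f, g, k, w }

In decl -> expr g f: add FIRST(g f) = { g }.
In program -> expr a: add FIRST(a) = { a }.
In program -> expr w: add FIRST(w) = { w }.
In body -> w expr decl w: add FIRST(decl w) = { a, f, g, k, w }.
In body -> w w expr: expr is at the end, add FOLLOW(body) = { k }.
In rest -> expr decl: add FIRST(decl)\{ε} = { a, f, g, k, w }.
  Since decl is nullable, also add FOLLOW(rest) = { $, a, g, k, w }.
Union: FOLLOW(expr) = { $, a, f, g, k, w }.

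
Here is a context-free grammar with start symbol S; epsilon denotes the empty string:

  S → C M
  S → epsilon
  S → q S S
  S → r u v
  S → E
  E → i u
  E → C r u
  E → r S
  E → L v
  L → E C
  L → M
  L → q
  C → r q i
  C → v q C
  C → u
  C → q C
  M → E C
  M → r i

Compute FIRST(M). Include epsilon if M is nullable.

{ i, q, r, u, v }

From M → E C: add FIRST(E) = { i, q, r, u, v }.
M → r i contributes {r}.
Union: FIRST(M) = { i, q, r, u, v }.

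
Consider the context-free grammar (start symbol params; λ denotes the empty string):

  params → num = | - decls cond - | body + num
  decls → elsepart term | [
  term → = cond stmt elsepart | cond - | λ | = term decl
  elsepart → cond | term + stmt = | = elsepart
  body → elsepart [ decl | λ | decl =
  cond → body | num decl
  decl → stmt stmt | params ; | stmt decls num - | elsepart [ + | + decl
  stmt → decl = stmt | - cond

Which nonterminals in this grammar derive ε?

Directly nullable (have an λ-production): term, body.
cond → body with every symbol nullable, so cond is nullable.
decls → elsepart term with every symbol nullable, so decls is nullable.
elsepart → cond with every symbol nullable, so elsepart is nullable.
No other nonterminal has a production whose RHS symbols are all nullable.

{ body, cond, decls, elsepart, term }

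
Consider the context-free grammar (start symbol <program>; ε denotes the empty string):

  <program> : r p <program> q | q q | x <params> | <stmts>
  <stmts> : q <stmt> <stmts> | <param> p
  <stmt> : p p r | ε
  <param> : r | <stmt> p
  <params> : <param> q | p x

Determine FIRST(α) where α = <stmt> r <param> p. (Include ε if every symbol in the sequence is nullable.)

Add FIRST(<stmt>)\{ε} = { p }; <stmt> is nullable, continue.
r is a terminal; add {r} and stop.

{ p, r }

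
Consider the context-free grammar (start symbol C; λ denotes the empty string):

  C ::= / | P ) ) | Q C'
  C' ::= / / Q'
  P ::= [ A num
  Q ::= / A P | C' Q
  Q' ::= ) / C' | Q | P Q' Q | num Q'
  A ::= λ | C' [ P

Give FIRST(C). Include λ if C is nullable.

{ /, [ }

C ::= / contributes {/}.
From C ::= P ) ): add FIRST(P) = { [ }.
From C ::= Q C': add FIRST(Q) = { / }.
Union: FIRST(C) = { /, [ }.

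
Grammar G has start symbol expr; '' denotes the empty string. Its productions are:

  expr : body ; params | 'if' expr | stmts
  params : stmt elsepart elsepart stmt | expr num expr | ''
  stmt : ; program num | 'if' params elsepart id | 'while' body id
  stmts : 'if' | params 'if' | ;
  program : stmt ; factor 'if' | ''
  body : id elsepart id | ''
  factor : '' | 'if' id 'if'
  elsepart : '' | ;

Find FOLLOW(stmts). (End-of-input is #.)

In expr : stmts: stmts is at the end, add FOLLOW(expr) = { #, 'if', ;, id, num }.
Union: FOLLOW(stmts) = { #, 'if', ;, id, num }.

{ #, 'if', ;, id, num }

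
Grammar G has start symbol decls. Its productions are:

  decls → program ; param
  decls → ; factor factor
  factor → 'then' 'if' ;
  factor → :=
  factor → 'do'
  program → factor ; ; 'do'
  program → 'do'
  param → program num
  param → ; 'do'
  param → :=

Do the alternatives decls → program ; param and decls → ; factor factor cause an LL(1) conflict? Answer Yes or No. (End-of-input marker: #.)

No

FIRST(program ; param) = { 'do', 'then', := } and FIRST(; factor factor) = { ; }.
The FIRST sets are disjoint and neither alternative is nullable — no conflict.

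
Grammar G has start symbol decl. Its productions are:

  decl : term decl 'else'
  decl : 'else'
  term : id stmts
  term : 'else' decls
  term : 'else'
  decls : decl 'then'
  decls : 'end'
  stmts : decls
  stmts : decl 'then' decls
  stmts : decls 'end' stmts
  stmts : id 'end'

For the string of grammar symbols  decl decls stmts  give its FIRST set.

Add FIRST(decl) = { 'else', id }; decl is not nullable, stop.

{ 'else', id }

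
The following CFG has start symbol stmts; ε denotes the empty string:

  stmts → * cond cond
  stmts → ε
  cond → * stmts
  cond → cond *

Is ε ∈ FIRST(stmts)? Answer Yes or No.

Yes

stmts has an ε-production, so stmts ⇒ ε.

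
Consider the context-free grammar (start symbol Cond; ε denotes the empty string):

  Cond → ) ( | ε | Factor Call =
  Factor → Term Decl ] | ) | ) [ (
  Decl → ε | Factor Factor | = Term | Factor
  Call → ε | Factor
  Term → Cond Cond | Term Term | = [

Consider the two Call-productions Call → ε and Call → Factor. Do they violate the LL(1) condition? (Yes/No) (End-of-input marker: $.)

FIRST(ε) = { ε } and FIRST(Factor) = { ), =, ] }.
The first alternative is nullable and FOLLOW(Call) = { = } shares = with FIRST of the second — conflict.

Yes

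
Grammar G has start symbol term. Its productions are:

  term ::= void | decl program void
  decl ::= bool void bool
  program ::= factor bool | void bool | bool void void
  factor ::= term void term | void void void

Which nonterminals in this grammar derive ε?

No nonterminal has an empty production or an RHS whose symbols are all nullable.

{ } (none)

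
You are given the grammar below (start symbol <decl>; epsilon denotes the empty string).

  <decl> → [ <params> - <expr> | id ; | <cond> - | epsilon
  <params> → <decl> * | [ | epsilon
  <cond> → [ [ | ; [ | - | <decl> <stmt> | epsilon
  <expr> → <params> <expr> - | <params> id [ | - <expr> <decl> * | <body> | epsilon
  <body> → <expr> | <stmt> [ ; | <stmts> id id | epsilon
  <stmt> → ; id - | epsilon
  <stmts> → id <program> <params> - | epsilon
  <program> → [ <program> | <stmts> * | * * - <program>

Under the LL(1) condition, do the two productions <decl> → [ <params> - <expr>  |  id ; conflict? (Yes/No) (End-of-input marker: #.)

FIRST([ <params> - <expr>) = { [ } and FIRST(id ;) = { id }.
The FIRST sets are disjoint and neither alternative is nullable — no conflict.

No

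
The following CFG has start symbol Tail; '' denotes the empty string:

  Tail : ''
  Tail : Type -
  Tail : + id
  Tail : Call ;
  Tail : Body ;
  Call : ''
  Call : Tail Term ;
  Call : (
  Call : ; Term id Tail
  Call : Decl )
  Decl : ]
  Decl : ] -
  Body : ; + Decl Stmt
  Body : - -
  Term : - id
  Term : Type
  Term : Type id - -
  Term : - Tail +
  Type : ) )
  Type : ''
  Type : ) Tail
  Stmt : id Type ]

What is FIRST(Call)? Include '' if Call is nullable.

{ (, ), +, -, ;, ], id, '' }

Call : '' contributes ''.
From Call : Tail Term ;: Tail, Term nullable, take FIRST(Tail) ∪ FIRST(Term) ∪ {;} = { (, ), +, -, ;, ], id }.
Call : ( contributes {(}.
Call : ; Term id Tail contributes {;}.
From Call : Decl ): add FIRST(Decl) = { ] }.
Union: FIRST(Call) = { (, ), +, -, ;, ], id, '' }.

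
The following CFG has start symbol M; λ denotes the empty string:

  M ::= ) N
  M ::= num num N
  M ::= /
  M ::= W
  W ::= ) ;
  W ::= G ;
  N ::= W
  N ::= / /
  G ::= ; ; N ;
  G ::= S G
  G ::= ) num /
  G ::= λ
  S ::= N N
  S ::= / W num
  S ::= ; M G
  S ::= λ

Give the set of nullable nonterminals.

{ G, S }

Directly nullable (have an λ-production): G, S.
No other nonterminal has a production whose RHS symbols are all nullable.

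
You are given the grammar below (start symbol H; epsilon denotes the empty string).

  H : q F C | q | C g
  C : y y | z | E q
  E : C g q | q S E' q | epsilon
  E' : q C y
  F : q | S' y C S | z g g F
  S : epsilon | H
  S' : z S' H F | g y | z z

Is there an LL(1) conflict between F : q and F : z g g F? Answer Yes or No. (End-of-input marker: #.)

FIRST(q) = { q } and FIRST(z g g F) = { z }.
The FIRST sets are disjoint and neither alternative is nullable — no conflict.

No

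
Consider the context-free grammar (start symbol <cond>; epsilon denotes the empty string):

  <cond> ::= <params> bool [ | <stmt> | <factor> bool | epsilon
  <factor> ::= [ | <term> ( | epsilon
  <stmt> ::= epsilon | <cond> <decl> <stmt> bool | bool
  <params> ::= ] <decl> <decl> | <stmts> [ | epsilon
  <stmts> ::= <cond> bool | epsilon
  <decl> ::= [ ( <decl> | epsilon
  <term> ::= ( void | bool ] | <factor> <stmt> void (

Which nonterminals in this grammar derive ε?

Directly nullable (have an epsilon-production): <cond>, <factor>, <stmt>, <params>, <stmts>, <decl>.
No other nonterminal has a production whose RHS symbols are all nullable.

{ <cond>, <decl>, <factor>, <params>, <stmt>, <stmts> }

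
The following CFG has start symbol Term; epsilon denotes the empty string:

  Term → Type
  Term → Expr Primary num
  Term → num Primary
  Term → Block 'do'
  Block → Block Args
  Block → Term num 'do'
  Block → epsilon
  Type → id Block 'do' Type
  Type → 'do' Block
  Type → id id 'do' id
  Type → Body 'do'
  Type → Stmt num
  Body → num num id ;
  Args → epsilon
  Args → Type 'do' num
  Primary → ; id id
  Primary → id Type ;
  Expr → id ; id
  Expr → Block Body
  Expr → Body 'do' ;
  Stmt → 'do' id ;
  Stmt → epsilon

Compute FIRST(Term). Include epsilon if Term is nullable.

From Term → Type: add FIRST(Type) = { 'do', id, num }.
From Term → Expr Primary num: add FIRST(Expr) = { 'do', id, num }.
Term → num Primary contributes {num}.
From Term → Block 'do': Block nullable, take FIRST(Block) ∪ {'do'} = { 'do', id, num }.
Union: FIRST(Term) = { 'do', id, num }.

{ 'do', id, num }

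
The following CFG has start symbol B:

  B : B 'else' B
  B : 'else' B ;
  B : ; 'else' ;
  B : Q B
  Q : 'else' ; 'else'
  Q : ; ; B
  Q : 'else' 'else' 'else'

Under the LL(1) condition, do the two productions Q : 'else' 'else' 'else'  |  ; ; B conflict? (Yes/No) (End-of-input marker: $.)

FIRST('else' 'else' 'else') = { 'else' } and FIRST(; ; B) = { ; }.
The FIRST sets are disjoint and neither alternative is nullable — no conflict.

No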